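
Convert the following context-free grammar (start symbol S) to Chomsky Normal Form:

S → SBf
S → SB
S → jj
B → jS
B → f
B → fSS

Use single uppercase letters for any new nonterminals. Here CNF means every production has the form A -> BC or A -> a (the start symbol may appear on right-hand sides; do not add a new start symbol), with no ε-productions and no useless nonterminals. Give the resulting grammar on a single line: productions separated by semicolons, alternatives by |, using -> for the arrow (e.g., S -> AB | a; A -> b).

No ε-productions.
No unit productions to eliminate.
TERM: introduce A -> f, C -> j and substitute in every rule of length ≥2.
BIN: B -> ASS becomes B -> AD, D -> SS; S -> SBA becomes S -> SE, E -> BA.

S -> CC | SB | SE; A -> f; B -> f | AD | CS; C -> j; D -> SS; E -> BA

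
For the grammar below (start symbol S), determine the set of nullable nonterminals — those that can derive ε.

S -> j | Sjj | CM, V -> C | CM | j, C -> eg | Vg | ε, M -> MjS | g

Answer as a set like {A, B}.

{C, V}

Directly nullable (have an ε-rule): {C}.
V is nullable via V -> C (every symbol on the right is already known nullable).
Not nullable: M, S — each has a terminal in every rule's right-hand side or depends on a non-nullable symbol.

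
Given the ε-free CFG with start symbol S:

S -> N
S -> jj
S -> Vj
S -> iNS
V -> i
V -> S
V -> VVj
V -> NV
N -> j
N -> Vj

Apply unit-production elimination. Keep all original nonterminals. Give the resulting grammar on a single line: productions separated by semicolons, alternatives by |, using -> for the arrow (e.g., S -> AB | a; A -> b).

Unit productions: S->N, V->S.
Unit pairs (A ⇒* B via units): (S,N), (V,N), (V,S).
S: inherits non-unit rules of {N, S} → Vj | iNS | j | jj.
N: inherits non-unit rules of {N} → Vj | j.
V: inherits non-unit rules of {N, S, V} → NV | VVj | Vj | i | iNS | j | jj.

S -> j | Vj | jj | iNS; N -> j | Vj; V -> i | j | NV | Vj | jj | VVj | iNS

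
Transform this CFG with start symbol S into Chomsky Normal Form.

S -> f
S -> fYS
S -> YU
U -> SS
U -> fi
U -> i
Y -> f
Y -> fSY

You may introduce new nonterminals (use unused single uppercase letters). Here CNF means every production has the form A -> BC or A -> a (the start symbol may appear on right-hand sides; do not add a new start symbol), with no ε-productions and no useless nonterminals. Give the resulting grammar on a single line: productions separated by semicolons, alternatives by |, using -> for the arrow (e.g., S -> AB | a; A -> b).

S -> f | AC | YU; A -> f; B -> i; C -> YS; D -> SY; U -> i | AB | SS; Y -> f | AD

No ε-productions.
No unit productions to eliminate.
TERM: introduce A -> f, B -> i and substitute in every rule of length ≥2.
BIN: S -> AYS becomes S -> AC, C -> YS; Y -> ASY becomes Y -> AD, D -> SY.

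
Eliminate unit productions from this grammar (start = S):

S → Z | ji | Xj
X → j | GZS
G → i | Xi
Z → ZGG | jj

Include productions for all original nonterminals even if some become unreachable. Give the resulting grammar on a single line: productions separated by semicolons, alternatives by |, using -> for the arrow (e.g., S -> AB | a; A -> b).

Unit productions: S->Z.
Unit pairs (A ⇒* B via units): (S,Z).
S: inherits non-unit rules of {S, Z} → Xj | ZGG | ji | jj.
G: inherits non-unit rules of {G} → Xi | i.
X: inherits non-unit rules of {X} → GZS | j.
Z: inherits non-unit rules of {Z} → ZGG | jj.

S -> Xj | ji | jj | ZGG; G -> i | Xi; X -> j | GZS; Z -> jj | ZGG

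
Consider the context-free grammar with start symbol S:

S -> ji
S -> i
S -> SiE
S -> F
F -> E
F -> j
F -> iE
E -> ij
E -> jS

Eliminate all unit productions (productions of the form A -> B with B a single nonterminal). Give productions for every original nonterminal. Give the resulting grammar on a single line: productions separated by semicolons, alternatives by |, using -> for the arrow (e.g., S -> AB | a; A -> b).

S -> i | j | iE | ij | jS | ji | SiE; E -> ij | jS; F -> j | iE | ij | jS

Unit productions: F->E, S->F.
Unit pairs (A ⇒* B via units): (F,E), (S,E), (S,F).
S: inherits non-unit rules of {E, F, S} → SiE | i | iE | ij | j | jS | ji.
E: inherits non-unit rules of {E} → ij | jS.
F: inherits non-unit rules of {E, F} → iE | ij | j | jS.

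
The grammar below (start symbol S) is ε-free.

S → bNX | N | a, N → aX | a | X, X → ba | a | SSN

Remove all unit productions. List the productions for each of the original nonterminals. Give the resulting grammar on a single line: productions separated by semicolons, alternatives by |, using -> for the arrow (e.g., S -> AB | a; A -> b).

Unit productions: N->X, S->N.
Unit pairs (A ⇒* B via units): (N,X), (S,N), (S,X).
S: inherits non-unit rules of {N, S, X} → SSN | a | aX | bNX | ba.
N: inherits non-unit rules of {N, X} → SSN | a | aX | ba.
X: inherits non-unit rules of {X} → SSN | a | ba.

S -> a | aX | ba | SSN | bNX; N -> a | aX | ba | SSN; X -> a | ba | SSN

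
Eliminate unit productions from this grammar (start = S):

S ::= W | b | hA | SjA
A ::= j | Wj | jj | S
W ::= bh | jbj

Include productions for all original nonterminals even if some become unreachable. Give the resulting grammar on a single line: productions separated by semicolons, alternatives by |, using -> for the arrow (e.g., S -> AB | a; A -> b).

S -> b | bh | hA | SjA | jbj; A -> b | j | Wj | bh | hA | jj | SjA | jbj; W -> bh | jbj

Unit productions: A->S, S->W.
Unit pairs (A ⇒* B via units): (A,S), (A,W), (S,W).
S: inherits non-unit rules of {S, W} → SjA | b | bh | hA | jbj.
A: inherits non-unit rules of {A, S, W} → SjA | Wj | b | bh | hA | j | jbj | jj.
W: inherits non-unit rules of {W} → bh | jbj.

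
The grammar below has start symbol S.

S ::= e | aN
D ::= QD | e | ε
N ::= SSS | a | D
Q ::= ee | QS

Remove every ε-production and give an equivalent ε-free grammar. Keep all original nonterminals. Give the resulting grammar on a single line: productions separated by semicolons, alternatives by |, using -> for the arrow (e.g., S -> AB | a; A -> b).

Nullable set: {D, N}.
S -> aN: N nullable, giving a | aN.
Drop D -> ε.
D -> QD: D nullable, giving Q | QD.
N -> D: D nullable, giving D.
Unchanged (no nullable symbols): S -> e; D -> e; N -> SSS; N -> a; Q -> QS; Q -> ee.

S -> a | e | aN; D -> Q | e | QD; N -> D | a | SSS; Q -> QS | ee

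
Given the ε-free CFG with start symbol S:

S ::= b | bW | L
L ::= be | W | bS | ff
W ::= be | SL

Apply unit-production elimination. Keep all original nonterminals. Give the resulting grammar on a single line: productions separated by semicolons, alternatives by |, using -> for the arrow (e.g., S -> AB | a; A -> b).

Unit productions: L->W, S->L.
Unit pairs (A ⇒* B via units): (L,W), (S,L), (S,W).
S: inherits non-unit rules of {L, S, W} → SL | b | bS | bW | be | ff.
L: inherits non-unit rules of {L, W} → SL | bS | be | ff.
W: inherits non-unit rules of {W} → SL | be.

S -> b | SL | bS | bW | be | ff; L -> SL | bS | be | ff; W -> SL | be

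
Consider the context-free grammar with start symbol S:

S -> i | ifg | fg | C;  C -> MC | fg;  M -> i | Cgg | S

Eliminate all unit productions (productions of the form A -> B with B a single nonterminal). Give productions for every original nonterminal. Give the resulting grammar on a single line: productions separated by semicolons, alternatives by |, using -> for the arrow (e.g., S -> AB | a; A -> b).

Unit productions: M->S, S->C.
Unit pairs (A ⇒* B via units): (M,C), (M,S), (S,C).
S: inherits non-unit rules of {C, S} → MC | fg | i | ifg.
C: inherits non-unit rules of {C} → MC | fg.
M: inherits non-unit rules of {C, M, S} → Cgg | MC | fg | i | ifg.

S -> i | MC | fg | ifg; C -> MC | fg; M -> i | MC | fg | Cgg | ifg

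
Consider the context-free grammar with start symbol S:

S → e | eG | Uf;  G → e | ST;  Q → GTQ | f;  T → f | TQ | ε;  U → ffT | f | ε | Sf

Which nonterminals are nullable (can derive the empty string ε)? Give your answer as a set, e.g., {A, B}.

Directly nullable (have an ε-rule): {T, U}.
Not nullable: G, Q, S — each has a terminal in every rule's right-hand side or depends on a non-nullable symbol.

{T, U}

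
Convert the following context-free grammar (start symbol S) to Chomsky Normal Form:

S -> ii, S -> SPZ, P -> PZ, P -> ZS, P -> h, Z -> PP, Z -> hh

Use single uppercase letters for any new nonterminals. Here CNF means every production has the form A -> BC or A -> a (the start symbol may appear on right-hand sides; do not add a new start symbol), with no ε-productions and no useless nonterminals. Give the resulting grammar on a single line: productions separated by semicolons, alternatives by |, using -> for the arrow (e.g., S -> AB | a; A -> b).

S -> AA | SC; A -> i; B -> h; C -> PZ; P -> h | PZ | ZS; Z -> BB | PP

No ε-productions.
No unit productions to eliminate.
TERM: introduce B -> h, A -> i and substitute in every rule of length ≥2.
BIN: S -> SPZ becomes S -> SC, C -> PZ.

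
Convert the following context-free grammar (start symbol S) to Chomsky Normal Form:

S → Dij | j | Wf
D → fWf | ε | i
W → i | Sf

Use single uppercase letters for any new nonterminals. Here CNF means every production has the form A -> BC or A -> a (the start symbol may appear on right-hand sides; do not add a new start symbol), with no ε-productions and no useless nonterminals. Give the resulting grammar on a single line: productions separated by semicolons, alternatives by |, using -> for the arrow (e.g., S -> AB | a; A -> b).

Nullable: {D}; after ε-elimination: S -> j | Wf | ij | Dij; D -> i | fWf; W -> i | Sf.
No unit productions to eliminate.
TERM: introduce A -> f, B -> i, C -> j and substitute in every rule of length ≥2.
BIN: D -> AWA becomes D -> AE, E -> WA; S -> DBC becomes S -> DF, F -> BC.

S -> j | BC | DF | WA; A -> f; B -> i; C -> j; D -> i | AE; E -> WA; F -> BC; W -> i | SA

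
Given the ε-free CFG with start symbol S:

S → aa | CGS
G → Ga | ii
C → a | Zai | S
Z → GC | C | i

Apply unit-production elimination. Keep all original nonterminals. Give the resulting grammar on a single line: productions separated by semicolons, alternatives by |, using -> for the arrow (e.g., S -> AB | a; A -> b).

Unit productions: C->S, Z->C.
Unit pairs (A ⇒* B via units): (C,S), (Z,C), (Z,S).
S: inherits non-unit rules of {S} → CGS | aa.
C: inherits non-unit rules of {C, S} → CGS | Zai | a | aa.
G: inherits non-unit rules of {G} → Ga | ii.
Z: inherits non-unit rules of {C, S, Z} → CGS | GC | Zai | a | aa | i.

S -> aa | CGS; C -> a | aa | CGS | Zai; G -> Ga | ii; Z -> a | i | GC | aa | CGS | Zai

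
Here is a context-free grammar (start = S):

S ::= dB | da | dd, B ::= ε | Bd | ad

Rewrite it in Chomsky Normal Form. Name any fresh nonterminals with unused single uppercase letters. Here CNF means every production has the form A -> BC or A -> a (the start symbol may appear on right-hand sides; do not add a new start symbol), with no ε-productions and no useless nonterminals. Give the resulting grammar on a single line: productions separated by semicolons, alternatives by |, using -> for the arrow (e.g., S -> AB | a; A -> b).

Nullable: {B}; after ε-elimination: S -> d | dB | da | dd; B -> d | Bd | ad.
No unit productions to eliminate.
TERM: introduce C -> a, A -> d and substitute in every rule of length ≥2.

S -> d | AA | AB | AC; A -> d; B -> d | BA | CA; C -> a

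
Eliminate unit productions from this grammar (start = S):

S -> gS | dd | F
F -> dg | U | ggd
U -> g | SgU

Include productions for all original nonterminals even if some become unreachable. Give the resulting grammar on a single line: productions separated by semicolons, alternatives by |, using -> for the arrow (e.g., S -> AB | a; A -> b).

S -> g | dd | dg | gS | SgU | ggd; F -> g | dg | SgU | ggd; U -> g | SgU

Unit productions: F->U, S->F.
Unit pairs (A ⇒* B via units): (F,U), (S,F), (S,U).
S: inherits non-unit rules of {F, S, U} → SgU | dd | dg | g | gS | ggd.
F: inherits non-unit rules of {F, U} → SgU | dg | g | ggd.
U: inherits non-unit rules of {U} → SgU | g.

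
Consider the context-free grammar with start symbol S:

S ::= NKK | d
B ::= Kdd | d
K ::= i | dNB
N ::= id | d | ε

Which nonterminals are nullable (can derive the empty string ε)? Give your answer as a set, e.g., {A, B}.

Directly nullable (have an ε-rule): {N}.
Not nullable: B, K, S — each has a terminal in every rule's right-hand side or depends on a non-nullable symbol.

{N}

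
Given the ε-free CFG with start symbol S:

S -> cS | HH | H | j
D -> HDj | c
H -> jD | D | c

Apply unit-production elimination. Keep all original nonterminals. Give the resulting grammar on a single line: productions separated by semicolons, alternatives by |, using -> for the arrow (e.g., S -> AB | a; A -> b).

S -> c | j | HH | cS | jD | HDj; D -> c | HDj; H -> c | jD | HDj

Unit productions: H->D, S->H.
Unit pairs (A ⇒* B via units): (H,D), (S,D), (S,H).
S: inherits non-unit rules of {D, H, S} → HDj | HH | c | cS | j | jD.
D: inherits non-unit rules of {D} → HDj | c.
H: inherits non-unit rules of {D, H} → HDj | c | jD.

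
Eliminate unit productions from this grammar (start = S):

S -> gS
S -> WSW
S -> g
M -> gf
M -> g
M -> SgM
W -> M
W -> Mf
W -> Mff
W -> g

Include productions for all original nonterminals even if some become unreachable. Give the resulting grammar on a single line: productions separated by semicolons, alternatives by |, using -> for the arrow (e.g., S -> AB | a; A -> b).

S -> g | gS | WSW; M -> g | gf | SgM; W -> g | Mf | gf | Mff | SgM

Unit productions: W->M.
Unit pairs (A ⇒* B via units): (W,M).
S: inherits non-unit rules of {S} → WSW | g | gS.
M: inherits non-unit rules of {M} → SgM | g | gf.
W: inherits non-unit rules of {M, W} → Mf | Mff | SgM | g | gf.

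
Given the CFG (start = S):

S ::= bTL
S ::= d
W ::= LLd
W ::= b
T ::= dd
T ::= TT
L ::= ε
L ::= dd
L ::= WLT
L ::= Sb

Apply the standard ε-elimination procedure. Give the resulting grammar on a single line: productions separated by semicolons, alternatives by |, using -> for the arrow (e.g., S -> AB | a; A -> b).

Nullable set: {L}.
S -> bTL: L nullable, giving bT | bTL.
Drop L -> ε.
L -> WLT: L nullable, giving WLT | WT.
W -> LLd: L, L nullable, giving LLd | Ld | d.
Unchanged (no nullable symbols): S -> d; L -> Sb; L -> dd; T -> TT; T -> dd; W -> b.

S -> d | bT | bTL; L -> Sb | WT | dd | WLT; T -> TT | dd; W -> b | d | Ld | LLd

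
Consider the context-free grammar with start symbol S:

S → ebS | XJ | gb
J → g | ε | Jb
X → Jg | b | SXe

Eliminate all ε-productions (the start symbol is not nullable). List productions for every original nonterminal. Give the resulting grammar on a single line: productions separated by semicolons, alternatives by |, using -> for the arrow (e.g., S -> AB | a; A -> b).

Nullable set: {J}.
S -> XJ: J nullable, giving X | XJ.
Drop J -> ε.
J -> Jb: J nullable, giving Jb | b.
X -> Jg: J nullable, giving Jg | g.
Unchanged (no nullable symbols): S -> ebS; S -> gb; J -> g; X -> SXe; X -> b.

S -> X | XJ | gb | ebS; J -> b | g | Jb; X -> b | g | Jg | SXe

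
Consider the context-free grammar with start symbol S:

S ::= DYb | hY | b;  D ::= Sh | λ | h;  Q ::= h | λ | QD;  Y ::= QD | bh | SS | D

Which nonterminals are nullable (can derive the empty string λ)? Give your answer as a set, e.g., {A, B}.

Directly nullable (have an ε-rule): {D, Q}.
Y is nullable via Y -> D (every symbol on the right is already known nullable).
Not nullable: S — each has a terminal in every rule's right-hand side or depends on a non-nullable symbol.

{D, Q, Y}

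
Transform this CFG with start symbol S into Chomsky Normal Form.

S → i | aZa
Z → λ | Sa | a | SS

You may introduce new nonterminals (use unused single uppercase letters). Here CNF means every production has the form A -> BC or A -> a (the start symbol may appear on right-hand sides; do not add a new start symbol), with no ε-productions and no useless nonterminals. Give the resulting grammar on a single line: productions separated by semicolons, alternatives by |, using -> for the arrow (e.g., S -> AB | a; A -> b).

Nullable: {Z}; after ε-elimination: S -> i | aa | aZa; Z -> a | SS | Sa.
No unit productions to eliminate.
TERM: introduce A -> a and substitute in every rule of length ≥2.
BIN: S -> AZA becomes S -> AB, B -> ZA.

S -> i | AA | AB; A -> a; B -> ZA; Z -> a | SA | SS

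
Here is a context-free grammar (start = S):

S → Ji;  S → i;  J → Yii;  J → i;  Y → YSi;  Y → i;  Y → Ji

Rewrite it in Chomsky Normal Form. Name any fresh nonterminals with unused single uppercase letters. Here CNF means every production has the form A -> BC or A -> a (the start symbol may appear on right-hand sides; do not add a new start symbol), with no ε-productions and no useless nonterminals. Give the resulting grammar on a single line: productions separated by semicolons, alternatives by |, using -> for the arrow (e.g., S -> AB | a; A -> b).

S -> i | JA; A -> i; B -> AA; C -> SA; J -> i | YB; Y -> i | JA | YC

No ε-productions.
No unit productions to eliminate.
TERM: introduce A -> i and substitute in every rule of length ≥2.
BIN: J -> YAA becomes J -> YB, B -> AA; Y -> YSA becomes Y -> YC, C -> SA.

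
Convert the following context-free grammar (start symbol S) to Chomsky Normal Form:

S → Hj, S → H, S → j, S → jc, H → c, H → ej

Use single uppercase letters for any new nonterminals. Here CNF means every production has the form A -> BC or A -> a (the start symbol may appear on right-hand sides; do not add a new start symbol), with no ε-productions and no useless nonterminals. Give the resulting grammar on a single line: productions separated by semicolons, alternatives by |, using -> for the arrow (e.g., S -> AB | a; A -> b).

S -> c | j | AB | BC | HB; A -> e; B -> j; C -> c; H -> c | AB

No ε-productions.
After unit-elimination: S -> c | j | Hj | ej | jc; H -> c | ej.
TERM: introduce C -> c, A -> e, B -> j and substitute in every rule of length ≥2.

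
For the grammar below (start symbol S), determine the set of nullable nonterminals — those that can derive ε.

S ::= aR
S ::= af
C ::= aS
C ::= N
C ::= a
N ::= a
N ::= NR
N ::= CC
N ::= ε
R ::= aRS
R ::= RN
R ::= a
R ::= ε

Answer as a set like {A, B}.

{C, N, R}

Directly nullable (have an ε-rule): {N, R}.
C is nullable via C -> N (every symbol on the right is already known nullable).
Not nullable: S — each has a terminal in every rule's right-hand side or depends on a non-nullable symbol.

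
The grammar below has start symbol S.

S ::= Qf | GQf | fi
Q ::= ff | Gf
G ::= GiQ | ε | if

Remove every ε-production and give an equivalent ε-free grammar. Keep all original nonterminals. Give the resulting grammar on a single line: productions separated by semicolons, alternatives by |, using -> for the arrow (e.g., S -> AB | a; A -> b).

Nullable set: {G}.
S -> GQf: G nullable, giving GQf | Qf.
Drop G -> ε.
G -> GiQ: G nullable, giving GiQ | iQ.
Q -> Gf: G nullable, giving Gf | f.
Unchanged (no nullable symbols): S -> Qf; S -> fi; G -> if; Q -> ff.

S -> Qf | fi | GQf; G -> iQ | if | GiQ; Q -> f | Gf | ff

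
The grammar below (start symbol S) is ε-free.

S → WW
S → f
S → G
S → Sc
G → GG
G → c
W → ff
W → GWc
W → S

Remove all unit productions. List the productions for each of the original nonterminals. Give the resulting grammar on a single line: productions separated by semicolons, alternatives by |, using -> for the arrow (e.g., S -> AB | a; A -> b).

Unit productions: S->G, W->S.
Unit pairs (A ⇒* B via units): (S,G), (W,G), (W,S).
S: inherits non-unit rules of {G, S} → GG | Sc | WW | c | f.
G: inherits non-unit rules of {G} → GG | c.
W: inherits non-unit rules of {G, S, W} → GG | GWc | Sc | WW | c | f | ff.

S -> c | f | GG | Sc | WW; G -> c | GG; W -> c | f | GG | Sc | WW | ff | GWc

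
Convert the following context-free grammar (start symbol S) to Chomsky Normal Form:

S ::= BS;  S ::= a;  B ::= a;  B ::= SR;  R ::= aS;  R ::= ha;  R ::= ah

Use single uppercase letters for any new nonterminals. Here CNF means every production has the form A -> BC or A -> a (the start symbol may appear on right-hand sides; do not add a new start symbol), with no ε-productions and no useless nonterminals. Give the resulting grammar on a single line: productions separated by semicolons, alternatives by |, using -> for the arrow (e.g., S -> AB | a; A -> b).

S -> a | BS; A -> a; B -> a | SR; C -> h; R -> AC | AS | CA

No ε-productions.
No unit productions to eliminate.
TERM: introduce A -> a, C -> h and substitute in every rule of length ≥2.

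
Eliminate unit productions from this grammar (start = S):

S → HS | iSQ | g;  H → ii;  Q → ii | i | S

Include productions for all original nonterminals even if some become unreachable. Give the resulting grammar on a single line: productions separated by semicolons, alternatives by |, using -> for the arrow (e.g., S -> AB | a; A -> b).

S -> g | HS | iSQ; H -> ii; Q -> g | i | HS | ii | iSQ

Unit productions: Q->S.
Unit pairs (A ⇒* B via units): (Q,S).
S: inherits non-unit rules of {S} → HS | g | iSQ.
H: inherits non-unit rules of {H} → ii.
Q: inherits non-unit rules of {Q, S} → HS | g | i | iSQ | ii.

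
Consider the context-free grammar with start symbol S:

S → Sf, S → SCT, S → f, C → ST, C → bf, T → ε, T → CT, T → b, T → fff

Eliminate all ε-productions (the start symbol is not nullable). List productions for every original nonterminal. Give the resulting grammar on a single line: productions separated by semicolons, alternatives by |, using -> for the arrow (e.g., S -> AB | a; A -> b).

Nullable set: {T}.
S -> SCT: T nullable, giving SC | SCT.
C -> ST: T nullable, giving S | ST.
Drop T -> ε.
T -> CT: T nullable, giving C | CT.
Unchanged (no nullable symbols): S -> Sf; S -> f; C -> bf; T -> b; T -> fff.

S -> f | SC | Sf | SCT; C -> S | ST | bf; T -> C | b | CT | fff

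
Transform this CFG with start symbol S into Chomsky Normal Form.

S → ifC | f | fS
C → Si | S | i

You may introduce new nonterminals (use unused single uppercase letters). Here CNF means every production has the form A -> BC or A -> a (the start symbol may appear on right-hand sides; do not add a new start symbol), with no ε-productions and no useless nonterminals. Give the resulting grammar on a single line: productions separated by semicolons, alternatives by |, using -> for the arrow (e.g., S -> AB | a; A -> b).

No ε-productions.
After unit-elimination: S -> f | fS | ifC; C -> f | i | Si | fS | ifC.
TERM: introduce B -> f, A -> i and substitute in every rule of length ≥2.
BIN: C -> ABC becomes C -> AD, D -> BC; S -> ABC becomes S -> AE, E -> BC.

S -> f | AE | BS; A -> i; B -> f; C -> f | i | AD | BS | SA; D -> BC; E -> BC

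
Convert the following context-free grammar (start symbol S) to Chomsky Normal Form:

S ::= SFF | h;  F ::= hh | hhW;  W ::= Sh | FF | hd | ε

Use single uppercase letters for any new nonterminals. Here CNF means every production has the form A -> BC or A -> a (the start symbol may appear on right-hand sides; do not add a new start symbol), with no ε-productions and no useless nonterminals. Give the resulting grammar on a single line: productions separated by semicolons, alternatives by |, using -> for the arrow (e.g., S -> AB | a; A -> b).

S -> h | SD; A -> h; B -> d; C -> AW; D -> FF; F -> AA | AC; W -> AB | FF | SA

Nullable: {W}; after ε-elimination: S -> h | SFF; F -> hh | hhW; W -> FF | Sh | hd.
No unit productions to eliminate.
TERM: introduce B -> d, A -> h and substitute in every rule of length ≥2.
BIN: F -> AAW becomes F -> AC, C -> AW; S -> SFF becomes S -> SD, D -> FF.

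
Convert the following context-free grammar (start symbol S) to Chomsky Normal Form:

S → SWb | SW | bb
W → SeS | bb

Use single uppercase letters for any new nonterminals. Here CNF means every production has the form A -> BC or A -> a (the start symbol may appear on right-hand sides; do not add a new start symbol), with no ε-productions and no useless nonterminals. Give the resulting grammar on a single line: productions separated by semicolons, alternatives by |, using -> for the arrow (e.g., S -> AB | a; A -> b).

S -> AA | SC | SW; A -> b; B -> e; C -> WA; D -> BS; W -> AA | SD

No ε-productions.
No unit productions to eliminate.
TERM: introduce A -> b, B -> e and substitute in every rule of length ≥2.
BIN: S -> SWA becomes S -> SC, C -> WA; W -> SBS becomes W -> SD, D -> BS.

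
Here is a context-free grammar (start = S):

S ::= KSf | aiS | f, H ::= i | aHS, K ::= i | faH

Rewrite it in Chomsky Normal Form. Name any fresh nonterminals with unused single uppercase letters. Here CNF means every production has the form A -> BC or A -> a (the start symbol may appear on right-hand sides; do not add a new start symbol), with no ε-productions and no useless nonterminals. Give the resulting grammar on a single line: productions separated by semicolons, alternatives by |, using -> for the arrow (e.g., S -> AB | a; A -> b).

S -> f | AF | KG; A -> a; B -> f; C -> i; D -> HS; E -> AH; F -> CS; G -> SB; H -> i | AD; K -> i | BE

No ε-productions.
No unit productions to eliminate.
TERM: introduce A -> a, B -> f, C -> i and substitute in every rule of length ≥2.
BIN: H -> AHS becomes H -> AD, D -> HS; K -> BAH becomes K -> BE, E -> AH; S -> ACS becomes S -> AF, F -> CS; S -> KSB becomes S -> KG, G -> SB.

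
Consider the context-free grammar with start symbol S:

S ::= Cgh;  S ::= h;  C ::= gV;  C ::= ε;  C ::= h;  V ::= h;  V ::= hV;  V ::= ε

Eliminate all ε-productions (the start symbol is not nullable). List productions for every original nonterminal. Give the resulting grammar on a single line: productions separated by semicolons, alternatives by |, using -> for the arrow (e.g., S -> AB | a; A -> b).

S -> h | gh | Cgh; C -> g | h | gV; V -> h | hV

Nullable set: {C, V}.
S -> Cgh: C nullable, giving Cgh | gh.
Drop C -> ε.
C -> gV: V nullable, giving g | gV.
Drop V -> ε.
V -> hV: V nullable, giving h | hV.
Unchanged (no nullable symbols): S -> h; C -> h; V -> h.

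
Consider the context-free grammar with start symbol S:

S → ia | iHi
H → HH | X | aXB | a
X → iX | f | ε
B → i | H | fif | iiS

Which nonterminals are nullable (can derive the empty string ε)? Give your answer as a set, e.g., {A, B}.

{B, H, X}

Directly nullable (have an ε-rule): {X}.
H is nullable via H -> X (every symbol on the right is already known nullable).
B is nullable via B -> H (every symbol on the right is already known nullable).
Not nullable: S — each has a terminal in every rule's right-hand side or depends on a non-nullable symbol.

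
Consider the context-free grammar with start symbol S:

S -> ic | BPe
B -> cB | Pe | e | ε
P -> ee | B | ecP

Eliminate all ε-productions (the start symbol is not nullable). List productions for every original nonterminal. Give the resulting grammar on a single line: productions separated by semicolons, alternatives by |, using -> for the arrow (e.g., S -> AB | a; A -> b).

S -> e | Be | Pe | ic | BPe; B -> c | e | Pe | cB; P -> B | ec | ee | ecP

Nullable set: {B, P}.
S -> BPe: B, P nullable, giving BPe | Be | Pe | e.
Drop B -> ε.
B -> Pe: P nullable, giving Pe | e.
B -> cB: B nullable, giving c | cB.
P -> B: B nullable, giving B.
P -> ecP: P nullable, giving ec | ecP.
Unchanged (no nullable symbols): S -> ic; B -> e; P -> ee.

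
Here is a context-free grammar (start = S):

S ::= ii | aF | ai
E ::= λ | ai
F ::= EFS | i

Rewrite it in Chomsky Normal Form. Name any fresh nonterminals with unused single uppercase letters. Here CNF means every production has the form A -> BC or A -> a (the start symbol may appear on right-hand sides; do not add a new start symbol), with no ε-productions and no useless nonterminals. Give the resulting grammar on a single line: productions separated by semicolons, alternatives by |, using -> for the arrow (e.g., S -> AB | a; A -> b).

S -> AB | AF | BB; A -> a; B -> i; C -> FS; E -> AB; F -> i | EC | FS

Nullable: {E}; after ε-elimination: S -> aF | ai | ii; E -> ai; F -> i | FS | EFS.
No unit productions to eliminate.
TERM: introduce A -> a, B -> i and substitute in every rule of length ≥2.
BIN: F -> EFS becomes F -> EC, C -> FS.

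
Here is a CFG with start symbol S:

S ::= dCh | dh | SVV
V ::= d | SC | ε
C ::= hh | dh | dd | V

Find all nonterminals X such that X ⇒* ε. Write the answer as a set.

{C, V}

Directly nullable (have an ε-rule): {V}.
C is nullable via C -> V (every symbol on the right is already known nullable).
Not nullable: S — each has a terminal in every rule's right-hand side or depends on a non-nullable symbol.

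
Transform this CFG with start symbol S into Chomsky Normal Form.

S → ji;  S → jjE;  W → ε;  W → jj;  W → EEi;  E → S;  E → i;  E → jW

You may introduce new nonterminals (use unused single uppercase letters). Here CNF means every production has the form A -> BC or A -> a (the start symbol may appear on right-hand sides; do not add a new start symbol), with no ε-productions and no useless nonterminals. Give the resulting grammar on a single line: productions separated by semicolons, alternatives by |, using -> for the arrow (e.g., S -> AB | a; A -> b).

S -> AB | AD; A -> j; B -> i; C -> AE; D -> AE; E -> i | j | AB | AC | AW; F -> EB; W -> AA | EF

Nullable: {W}; after ε-elimination: S -> ji | jjE; E -> S | i | j | jW; W -> jj | EEi.
After unit-elimination: S -> ji | jjE; E -> i | j | jW | ji | jjE; W -> jj | EEi.
TERM: introduce B -> i, A -> j and substitute in every rule of length ≥2.
BIN: E -> AAE becomes E -> AC, C -> AE; S -> AAE becomes S -> AD, D -> AE; W -> EEB becomes W -> EF, F -> EB.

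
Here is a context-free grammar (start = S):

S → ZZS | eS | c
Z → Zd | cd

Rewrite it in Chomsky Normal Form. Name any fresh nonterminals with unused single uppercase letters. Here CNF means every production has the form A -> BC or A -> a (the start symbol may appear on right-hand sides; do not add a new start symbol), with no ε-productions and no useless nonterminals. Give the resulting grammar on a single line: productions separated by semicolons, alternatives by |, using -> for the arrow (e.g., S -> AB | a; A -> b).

No ε-productions.
No unit productions to eliminate.
TERM: introduce C -> c, B -> d, A -> e and substitute in every rule of length ≥2.
BIN: S -> ZZS becomes S -> ZD, D -> ZS.

S -> c | AS | ZD; A -> e; B -> d; C -> c; D -> ZS; Z -> CB | ZB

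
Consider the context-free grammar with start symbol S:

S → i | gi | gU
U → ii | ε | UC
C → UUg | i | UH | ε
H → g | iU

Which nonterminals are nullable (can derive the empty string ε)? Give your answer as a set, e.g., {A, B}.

Directly nullable (have an ε-rule): {C, U}.
Not nullable: H, S — each has a terminal in every rule's right-hand side or depends on a non-nullable symbol.

{C, U}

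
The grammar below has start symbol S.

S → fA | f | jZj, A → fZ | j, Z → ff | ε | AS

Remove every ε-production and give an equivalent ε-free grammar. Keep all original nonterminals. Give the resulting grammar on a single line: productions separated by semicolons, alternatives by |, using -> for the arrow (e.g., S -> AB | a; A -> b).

S -> f | fA | jj | jZj; A -> f | j | fZ; Z -> AS | ff

Nullable set: {Z}.
S -> jZj: Z nullable, giving jZj | jj.
A -> fZ: Z nullable, giving f | fZ.
Drop Z -> ε.
Unchanged (no nullable symbols): S -> f; S -> fA; A -> j; Z -> AS; Z -> ff.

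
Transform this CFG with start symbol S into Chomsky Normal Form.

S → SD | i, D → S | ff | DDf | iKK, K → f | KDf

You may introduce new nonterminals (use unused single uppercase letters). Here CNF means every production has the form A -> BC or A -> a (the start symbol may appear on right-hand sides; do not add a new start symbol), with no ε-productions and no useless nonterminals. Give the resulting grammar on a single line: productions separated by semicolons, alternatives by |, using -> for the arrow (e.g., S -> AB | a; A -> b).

No ε-productions.
After unit-elimination: S -> i | SD; D -> i | SD | ff | DDf | iKK; K -> f | KDf.
TERM: introduce A -> f, B -> i and substitute in every rule of length ≥2.
BIN: D -> BKK becomes D -> BC, C -> KK; D -> DDA becomes D -> DE, E -> DA; K -> KDA becomes K -> KF, F -> DA.

S -> i | SD; A -> f; B -> i; C -> KK; D -> i | AA | BC | DE | SD; E -> DA; F -> DA; K -> f | KF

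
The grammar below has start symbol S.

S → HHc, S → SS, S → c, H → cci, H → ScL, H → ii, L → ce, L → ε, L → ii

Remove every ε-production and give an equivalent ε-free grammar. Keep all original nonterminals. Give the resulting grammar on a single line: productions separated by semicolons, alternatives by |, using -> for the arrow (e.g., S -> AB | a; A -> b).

S -> c | SS | HHc; H -> Sc | ii | ScL | cci; L -> ce | ii

Nullable set: {L}.
H -> ScL: L nullable, giving Sc | ScL.
Drop L -> ε.
Unchanged (no nullable symbols): S -> HHc; S -> SS; S -> c; H -> cci; H -> ii; L -> ce; L -> ii.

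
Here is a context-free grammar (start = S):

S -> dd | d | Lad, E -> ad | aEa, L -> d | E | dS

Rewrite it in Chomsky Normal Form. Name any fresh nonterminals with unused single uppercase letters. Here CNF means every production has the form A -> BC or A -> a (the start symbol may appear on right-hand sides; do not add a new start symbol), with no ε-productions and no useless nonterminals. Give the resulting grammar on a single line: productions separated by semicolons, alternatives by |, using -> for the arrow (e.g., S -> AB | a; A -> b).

No ε-productions.
After unit-elimination: S -> d | dd | Lad; E -> ad | aEa; L -> d | ad | dS | aEa.
TERM: introduce A -> a, B -> d and substitute in every rule of length ≥2.
BIN: E -> AEA becomes E -> AC, C -> EA; L -> AEA becomes L -> AD, D -> EA; S -> LAB becomes S -> LF, F -> AB.

S -> d | BB | LF; A -> a; B -> d; C -> EA; D -> EA; E -> AB | AC; F -> AB; L -> d | AB | AD | BS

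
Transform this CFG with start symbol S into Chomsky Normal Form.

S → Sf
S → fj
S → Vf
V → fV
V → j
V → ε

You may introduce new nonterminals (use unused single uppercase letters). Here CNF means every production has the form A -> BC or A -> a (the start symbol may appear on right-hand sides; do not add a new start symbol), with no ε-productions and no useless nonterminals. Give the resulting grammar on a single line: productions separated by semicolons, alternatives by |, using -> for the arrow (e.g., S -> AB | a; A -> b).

S -> f | AB | SA | VA; A -> f; B -> j; V -> f | j | AV

Nullable: {V}; after ε-elimination: S -> f | Sf | Vf | fj; V -> f | j | fV.
No unit productions to eliminate.
TERM: introduce A -> f, B -> j and substitute in every rule of length ≥2.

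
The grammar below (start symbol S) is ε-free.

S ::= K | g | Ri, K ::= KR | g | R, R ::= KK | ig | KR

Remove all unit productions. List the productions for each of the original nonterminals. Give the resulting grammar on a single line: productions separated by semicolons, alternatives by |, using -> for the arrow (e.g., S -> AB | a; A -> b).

S -> g | KK | KR | Ri | ig; K -> g | KK | KR | ig; R -> KK | KR | ig

Unit productions: K->R, S->K.
Unit pairs (A ⇒* B via units): (K,R), (S,K), (S,R).
S: inherits non-unit rules of {K, R, S} → KK | KR | Ri | g | ig.
K: inherits non-unit rules of {K, R} → KK | KR | g | ig.
R: inherits non-unit rules of {R} → KK | KR | ig.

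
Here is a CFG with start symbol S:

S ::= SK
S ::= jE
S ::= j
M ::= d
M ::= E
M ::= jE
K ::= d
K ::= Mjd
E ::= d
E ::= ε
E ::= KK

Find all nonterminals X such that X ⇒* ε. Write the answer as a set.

Directly nullable (have an ε-rule): {E}.
M is nullable via M -> E (every symbol on the right is already known nullable).
Not nullable: K, S — each has a terminal in every rule's right-hand side or depends on a non-nullable symbol.

{E, M}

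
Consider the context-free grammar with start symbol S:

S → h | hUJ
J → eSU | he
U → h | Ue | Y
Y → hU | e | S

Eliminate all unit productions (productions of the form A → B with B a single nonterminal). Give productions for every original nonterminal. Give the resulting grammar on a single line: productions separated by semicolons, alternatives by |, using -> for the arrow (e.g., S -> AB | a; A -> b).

S -> h | hUJ; J -> he | eSU; U -> e | h | Ue | hU | hUJ; Y -> e | h | hU | hUJ

Unit productions: U->Y, Y->S.
Unit pairs (A ⇒* B via units): (U,S), (U,Y), (Y,S).
S: inherits non-unit rules of {S} → h | hUJ.
J: inherits non-unit rules of {J} → eSU | he.
U: inherits non-unit rules of {S, U, Y} → Ue | e | h | hU | hUJ.
Y: inherits non-unit rules of {S, Y} → e | h | hU | hUJ.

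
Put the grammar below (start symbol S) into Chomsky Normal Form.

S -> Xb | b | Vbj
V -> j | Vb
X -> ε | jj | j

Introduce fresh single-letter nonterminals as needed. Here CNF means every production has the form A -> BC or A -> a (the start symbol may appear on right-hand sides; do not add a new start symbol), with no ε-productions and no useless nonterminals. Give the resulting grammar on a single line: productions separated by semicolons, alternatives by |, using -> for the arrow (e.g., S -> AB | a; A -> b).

Nullable: {X}; after ε-elimination: S -> b | Xb | Vbj; V -> j | Vb; X -> j | jj.
No unit productions to eliminate.
TERM: introduce A -> b, B -> j and substitute in every rule of length ≥2.
BIN: S -> VAB becomes S -> VC, C -> AB.

S -> b | VC | XA; A -> b; B -> j; C -> AB; V -> j | VA; X -> j | BB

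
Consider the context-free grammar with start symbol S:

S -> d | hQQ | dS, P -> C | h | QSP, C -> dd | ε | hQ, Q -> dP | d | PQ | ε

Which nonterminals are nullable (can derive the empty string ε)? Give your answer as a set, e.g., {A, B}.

Directly nullable (have an ε-rule): {C, Q}.
P is nullable via P -> C (every symbol on the right is already known nullable).
Not nullable: S — each has a terminal in every rule's right-hand side or depends on a non-nullable symbol.

{C, P, Q}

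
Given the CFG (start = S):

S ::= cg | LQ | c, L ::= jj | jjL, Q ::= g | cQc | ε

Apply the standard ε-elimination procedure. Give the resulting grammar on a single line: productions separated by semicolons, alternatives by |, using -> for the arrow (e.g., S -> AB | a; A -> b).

Nullable set: {Q}.
S -> LQ: Q nullable, giving L | LQ.
Drop Q -> ε.
Q -> cQc: Q nullable, giving cQc | cc.
Unchanged (no nullable symbols): S -> c; S -> cg; L -> jj; L -> jjL; Q -> g.

S -> L | c | LQ | cg; L -> jj | jjL; Q -> g | cc | cQc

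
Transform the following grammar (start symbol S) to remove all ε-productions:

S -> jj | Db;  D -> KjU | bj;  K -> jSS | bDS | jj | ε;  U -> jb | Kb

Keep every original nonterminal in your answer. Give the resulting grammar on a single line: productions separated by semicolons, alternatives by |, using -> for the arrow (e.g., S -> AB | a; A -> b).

S -> Db | jj; D -> bj | jU | KjU; K -> jj | bDS | jSS; U -> b | Kb | jb

Nullable set: {K}.
D -> KjU: K nullable, giving KjU | jU.
Drop K -> ε.
U -> Kb: K nullable, giving Kb | b.
Unchanged (no nullable symbols): S -> Db; S -> jj; D -> bj; K -> bDS; K -> jSS; K -> jj; U -> jb.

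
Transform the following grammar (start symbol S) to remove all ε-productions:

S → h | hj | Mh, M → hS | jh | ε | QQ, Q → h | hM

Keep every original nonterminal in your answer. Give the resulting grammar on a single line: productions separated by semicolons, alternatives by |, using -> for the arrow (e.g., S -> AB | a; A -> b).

Nullable set: {M}.
S -> Mh: M nullable, giving Mh | h.
Drop M -> ε.
Q -> hM: M nullable, giving h | hM.
Unchanged (no nullable symbols): S -> h; S -> hj; M -> QQ; M -> hS; M -> jh; Q -> h.

S -> h | Mh | hj; M -> QQ | hS | jh; Q -> h | hM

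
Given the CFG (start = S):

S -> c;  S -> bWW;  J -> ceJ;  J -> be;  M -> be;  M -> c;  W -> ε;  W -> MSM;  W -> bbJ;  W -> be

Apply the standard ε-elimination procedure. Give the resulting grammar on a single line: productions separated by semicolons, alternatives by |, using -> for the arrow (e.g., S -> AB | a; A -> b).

S -> b | c | bW | bWW; J -> be | ceJ; M -> c | be; W -> be | MSM | bbJ

Nullable set: {W}.
S -> bWW: W, W nullable, giving b | bW | bWW.
Drop W -> ε.
Unchanged (no nullable symbols): S -> c; J -> be; J -> ceJ; M -> be; M -> c; W -> MSM; W -> bbJ; W -> be.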